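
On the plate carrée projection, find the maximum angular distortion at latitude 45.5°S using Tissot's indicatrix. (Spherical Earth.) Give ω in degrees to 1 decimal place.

For the equirectangular projection with φ₀ = 0 (plate carrée), h = 1 along meridians and k = sec φ along parallels.
At 45.5°: h = 1.000, k = 1.427; principal scales a = 1.427, b = 1.000.
sin(ω/2) = (a − b)/(a + b) = 0.4267/2.427 = 0.1758, so ω = 2 arcsin(0.1758) ≈ 20.3°.

20.3°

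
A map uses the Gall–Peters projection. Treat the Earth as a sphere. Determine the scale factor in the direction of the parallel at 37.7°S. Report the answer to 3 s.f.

0.894

Gall–Peters is a cylindrical equal-area projection with standard parallels at ±45°. A cylindrical equal-area projection with standard parallel φ₀ has meridian scale h = cos φ / cos φ₀ and parallel scale k = cos φ₀ / cos φ (so areas are preserved, h·k = 1).
k = cos 45° / cos 37.7° = 0.7071/0.7912 = 0.8937.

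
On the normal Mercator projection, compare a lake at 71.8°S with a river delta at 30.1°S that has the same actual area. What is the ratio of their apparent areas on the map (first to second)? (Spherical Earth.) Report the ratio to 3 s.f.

7.67

Mercator is conformal with k = sec φ, so areal scale = k² = sec²φ.
At 71.8°: sec²(71.8°) = 1/0.3123² = 10.25.
At 30.1°: sec²(30.1°) = 1/0.8652² = 1.336.
Ratio = 10.25/1.336 = cos²(30.1°)/cos²(71.8°) ≈ 7.67.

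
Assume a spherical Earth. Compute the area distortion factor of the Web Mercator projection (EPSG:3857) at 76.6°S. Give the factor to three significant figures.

The Mercator projection is conformal; its linear scale factor is the same in every direction and equals sec φ = 1/cos φ.
Areal scale = k² = sec²φ = 1/cos²(76.6°) = 1/0.2317² = 18.62.

18.6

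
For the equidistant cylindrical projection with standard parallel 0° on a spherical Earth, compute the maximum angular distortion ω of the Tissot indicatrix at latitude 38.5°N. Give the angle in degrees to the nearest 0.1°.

In the plate carrée (x = Rλ, y = Rφ), meridians are true-scale (h = 1) and parallels are stretched by k = sec φ.
At 38.5°: h = 1.000, k = 1.278; principal scales a = 1.278, b = 1.000.
sin(ω/2) = (a − b)/(a + b) = 0.2778/2.278 = 0.1220, so ω = 2 arcsin(0.1220) ≈ 14.0°.

14.0°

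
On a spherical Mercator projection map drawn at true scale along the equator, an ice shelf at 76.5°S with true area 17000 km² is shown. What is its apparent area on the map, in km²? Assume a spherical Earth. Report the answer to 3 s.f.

Mercator is conformal, so the point scale is isotropic: h = k = sec φ = 1/cos φ.
Areal scale = k² = sec²φ = 1/cos²(76.5°) = 1/0.2334² = 18.35.
Apparent area = 17000 × 18.35 ≈ 312000 km².

312000 km²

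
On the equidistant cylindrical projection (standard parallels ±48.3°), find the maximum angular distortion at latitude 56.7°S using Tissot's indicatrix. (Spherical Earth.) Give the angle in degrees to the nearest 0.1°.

11.0°

With standard parallel φ₀ = 48.3°, the equirectangular projection gives x = Rλ cos φ₀, y = Rφ, so h = 1 and k = cos 48.3° / cos φ.
At 56.7°: h = 1.000, k = 1.212; principal scales a = 1.212, b = 1.000.
sin(ω/2) = (a − b)/(a + b) = 0.2117/2.212 = 0.09570, so ω = 2 arcsin(0.09570) ≈ 11.0°.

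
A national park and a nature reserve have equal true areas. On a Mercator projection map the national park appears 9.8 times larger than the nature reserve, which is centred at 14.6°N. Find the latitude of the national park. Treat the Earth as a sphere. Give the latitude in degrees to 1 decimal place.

On Mercator, (apparent₁)/(apparent₂) = sec²φ₁ / sec²φ₂ when true areas are equal.
cos²φ₂ / cos²φ₁ = 9.8  ⇒  cos φ₁ = cos 14.6° / √9.8 = 0.9677/3.130 = 0.3091.
φ₁ = arccos(0.3091) ≈ 72.0°.

72.0°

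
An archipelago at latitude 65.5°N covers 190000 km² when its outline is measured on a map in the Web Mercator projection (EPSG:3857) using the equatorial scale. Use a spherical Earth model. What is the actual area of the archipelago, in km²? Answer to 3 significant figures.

For Mercator, h = k = sec φ (a conformal cylindrical projection has a single point scale, 1/cos φ).
Areal scale = k² = sec²φ = 1/cos²(65.5°) = 1/0.4147² = 5.815.
True area = apparent / (areal scale) = 190000 / 5.815 ≈ 32700 km².

32700 km²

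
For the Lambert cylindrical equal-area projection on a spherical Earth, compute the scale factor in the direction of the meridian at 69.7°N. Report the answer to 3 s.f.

The Lambert cylindrical equal-area projection is the cylindrical equal-area projection with its standard parallel at the equator (φ₀ = 0). For cylindrical equal-area with standard parallel φ₀, h = cos φ / cos φ₀ and k = cos φ₀ / cos φ, so h·k = 1.
h = cos 69.7° / cos 0° = 0.3469/1.000 = 0.3469.

0.347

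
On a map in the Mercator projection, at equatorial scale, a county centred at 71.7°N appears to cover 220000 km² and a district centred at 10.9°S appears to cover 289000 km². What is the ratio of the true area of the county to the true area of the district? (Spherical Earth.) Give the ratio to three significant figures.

0.0778

Since Mercator area scale is 1/cos²φ, the true area equals the apparent area multiplied by cos²φ.
True area of county: 220000 × cos²(71.7°) = 220000 × 0.09859 = 21690 km².
True area of district: 289000 × cos²(10.9°) = 289000 × 0.9642 = 278700 km².
Ratio = 21690 / 278700 ≈ 0.0778.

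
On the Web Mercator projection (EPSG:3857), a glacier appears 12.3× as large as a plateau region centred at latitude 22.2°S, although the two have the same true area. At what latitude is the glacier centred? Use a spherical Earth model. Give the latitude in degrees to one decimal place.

74.7°

For equal true areas on Mercator, apparent areas scale as sec²φ, so the ratio is cos²φ₂ / cos²φ₁.
cos²φ₂ / cos²φ₁ = 12.3  ⇒  cos φ₁ = cos 22.2° / √12.3 = 0.9259/3.507 = 0.2640.
φ₁ = arccos(0.2640) ≈ 74.7°.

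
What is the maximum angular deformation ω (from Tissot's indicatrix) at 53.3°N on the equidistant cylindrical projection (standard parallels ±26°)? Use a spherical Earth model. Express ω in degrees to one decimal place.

23.2°

The equidistant cylindrical projection with φ₀ = 26° has h = 1 (meridians true) and k = cos φ₀ / cos φ along parallels.
At 53.3°: h = 1.000, k = 1.504; principal scales a = 1.504, b = 1.000.
sin(ω/2) = (a − b)/(a + b) = 0.5039/2.504 = 0.2013, so ω = 2 arcsin(0.2013) ≈ 23.2°.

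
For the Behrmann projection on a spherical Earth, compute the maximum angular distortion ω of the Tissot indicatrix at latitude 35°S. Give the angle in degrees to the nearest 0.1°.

6.4°

The Behrmann projection is cylindrical equal-area with φ₀ = 30°. Cylindrical equal-area (φ₀ = 30°): h = cos φ / cos 30° along meridians, k = cos 30° / cos φ along parallels; h·k = 1.
At 35°: h = 0.9459, k = 1.057; principal scales a = 1.057, b = 0.9459.
sin(ω/2) = (a − b)/(a + b) = 0.1113/2.003 = 0.05559, so ω = 2 arcsin(0.05559) ≈ 6.4°.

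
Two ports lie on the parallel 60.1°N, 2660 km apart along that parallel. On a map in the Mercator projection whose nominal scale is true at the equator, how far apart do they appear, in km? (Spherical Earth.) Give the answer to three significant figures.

For Mercator, h = k = sec φ (a conformal cylindrical projection has a single point scale, 1/cos φ).
Along the parallel, k = sec 60.1° = 1/0.4985 = 2.006.
Map distance = 2660 × 2.006 ≈ 5340 km.

5340 km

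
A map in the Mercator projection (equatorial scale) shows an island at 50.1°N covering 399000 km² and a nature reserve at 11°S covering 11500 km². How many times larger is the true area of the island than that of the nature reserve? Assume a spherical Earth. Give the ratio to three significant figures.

14.8

Mercator's areal exaggeration is sec²φ; hence true area = (apparent area) · cos²φ.
True area of island: 399000 × cos²(50.1°) = 399000 × 0.4115 = 164200 km².
True area of nature reserve: 11500 × cos²(11°) = 11500 × 0.9636 = 11080 km².
Ratio = 164200 / 11080 ≈ 14.8.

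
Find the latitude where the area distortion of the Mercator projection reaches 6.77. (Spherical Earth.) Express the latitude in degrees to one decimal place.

67.4°

Mercator areal scale is sec²φ.
sec²φ = 6.77  ⇒  cos²φ = 0.1477  ⇒  cos φ = 0.3843.
φ = arccos(0.3843) ≈ 67.4°.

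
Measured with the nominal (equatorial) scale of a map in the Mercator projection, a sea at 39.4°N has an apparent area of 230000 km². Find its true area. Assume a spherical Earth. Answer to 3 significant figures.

137000 km²

The Mercator projection is conformal; its linear scale factor is the same in every direction and equals sec φ = 1/cos φ.
Areal scale = k² = sec²φ = 1/cos²(39.4°) = 1/0.7727² = 1.675.
True area = apparent / (areal scale) = 230000 / 1.675 ≈ 137000 km².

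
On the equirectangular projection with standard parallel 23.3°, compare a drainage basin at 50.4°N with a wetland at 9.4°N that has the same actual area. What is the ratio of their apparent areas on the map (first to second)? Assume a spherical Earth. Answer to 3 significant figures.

In the equirectangular projection with standard parallel φ₀ = 23.3° (x = Rλ cos φ₀, y = Rφ), meridians are true-scale (h = 1) and the parallel scale is k = cos φ₀ / cos φ.
Areal scale at 50.4°: h·k = 1.000 × 1.441 = 1.441.
Areal scale at 9.4°: h·k = 1.000 × 0.9309 = 0.9309.
Ratio = 1.441/0.9309 ≈ 1.55.

1.55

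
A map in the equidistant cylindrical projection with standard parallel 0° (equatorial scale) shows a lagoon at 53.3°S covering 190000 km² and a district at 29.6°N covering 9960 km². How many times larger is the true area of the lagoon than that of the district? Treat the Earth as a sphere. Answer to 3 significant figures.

Plate carrée has h = 1 and k = sec φ, giving areal scale sec φ; true area = (apparent area) · cos φ.
True area of lagoon: 190000 × cos(53.3°) = 190000 × 0.5976 = 113500 km².
True area of district: 9960 × cos(29.6°) = 9960 × 0.8695 = 8660 km².
Ratio = 113500 / 8660 ≈ 13.1.

13.1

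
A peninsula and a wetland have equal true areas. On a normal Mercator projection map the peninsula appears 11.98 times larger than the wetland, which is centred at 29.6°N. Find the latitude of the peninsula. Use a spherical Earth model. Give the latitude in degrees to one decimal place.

75.5°

On Mercator, (apparent₁)/(apparent₂) = sec²φ₁ / sec²φ₂ when true areas are equal.
cos²φ₂ / cos²φ₁ = 11.98  ⇒  cos φ₁ = cos 29.6° / √11.98 = 0.8695/3.461 = 0.2512.
φ₁ = arccos(0.2512) ≈ 75.5°.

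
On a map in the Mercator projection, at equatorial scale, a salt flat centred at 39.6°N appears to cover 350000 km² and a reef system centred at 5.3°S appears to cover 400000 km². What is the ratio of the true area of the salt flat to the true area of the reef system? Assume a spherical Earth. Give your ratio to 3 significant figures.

On Mercator the areal scale is sec²φ, so true area = apparent × cos²φ.
True area of salt flat: 350000 × cos²(39.6°) = 350000 × 0.5937 = 207800 km².
True area of reef system: 400000 × cos²(5.3°) = 400000 × 0.9915 = 396600 km².
Ratio = 207800 / 396600 ≈ 0.524.

0.524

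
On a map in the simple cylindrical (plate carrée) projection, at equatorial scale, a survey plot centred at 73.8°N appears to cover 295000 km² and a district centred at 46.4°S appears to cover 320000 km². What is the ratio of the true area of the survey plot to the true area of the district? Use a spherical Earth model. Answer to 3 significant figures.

Plate carrée has h = 1 and k = sec φ, giving areal scale sec φ; true area = (apparent area) · cos φ.
True area of survey plot: 295000 × cos(73.8°) = 295000 × 0.2790 = 82300 km².
True area of district: 320000 × cos(46.4°) = 320000 × 0.6896 = 220700 km².
Ratio = 82300 / 220700 ≈ 0.373.

0.373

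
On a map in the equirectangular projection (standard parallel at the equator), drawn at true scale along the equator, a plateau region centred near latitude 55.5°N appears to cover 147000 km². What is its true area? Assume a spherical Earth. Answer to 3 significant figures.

83300 km²

In the plate carrée (x = Rλ, y = Rφ), meridians are true-scale (h = 1) and parallels are stretched by k = sec φ.
Areal scale = h·k = 1 × sec φ; at 55.5°, h = 1.000, k = 1.766, so h·k = 1.766.
True area = apparent / (areal scale) = 147000 / 1.766 ≈ 83300 km².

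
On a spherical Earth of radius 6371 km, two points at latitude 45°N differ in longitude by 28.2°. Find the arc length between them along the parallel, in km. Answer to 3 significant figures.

Arc length along a parallel = R cos φ · Δλ (with Δλ in radians).
= 6371 × cos 45° × (28.2° × π/180) = 6371 × 0.7071 × 0.4922 ≈ 2220 km.

2220 km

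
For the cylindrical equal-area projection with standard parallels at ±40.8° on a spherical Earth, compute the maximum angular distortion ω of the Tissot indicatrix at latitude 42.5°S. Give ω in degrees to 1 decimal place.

Cylindrical equal-area (φ₀ = 40.8°): h = cos φ / cos 40.8° along meridians, k = cos 40.8° / cos φ along parallels; h·k = 1.
At 42.5°: h = 0.9740, k = 1.027; principal scales a = 1.027, b = 0.9740.
sin(ω/2) = (a − b)/(a + b) = 0.05279/2.001 = 0.02639, so ω = 2 arcsin(0.02639) ≈ 3.0°.

3.0°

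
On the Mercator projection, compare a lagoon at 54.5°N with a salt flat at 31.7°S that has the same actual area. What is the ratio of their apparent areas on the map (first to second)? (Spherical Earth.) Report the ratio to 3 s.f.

Mercator is conformal with k = sec φ, so areal scale = k² = sec²φ.
At 54.5°: sec²(54.5°) = 1/0.5807² = 2.965.
At 31.7°: sec²(31.7°) = 1/0.8508² = 1.381.
Ratio = 2.965/1.381 = cos²(31.7°)/cos²(54.5°) ≈ 2.15.

2.15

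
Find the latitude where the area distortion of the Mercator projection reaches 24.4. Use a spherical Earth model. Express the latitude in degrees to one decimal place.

Mercator areal scale is sec²φ.
sec²φ = 24.4  ⇒  cos²φ = 0.04098  ⇒  cos φ = 0.2024.
φ = arccos(0.2024) ≈ 78.3°.

78.3°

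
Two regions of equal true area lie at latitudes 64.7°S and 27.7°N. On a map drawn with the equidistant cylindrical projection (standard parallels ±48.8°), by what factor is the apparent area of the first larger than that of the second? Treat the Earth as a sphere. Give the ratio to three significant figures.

In the equirectangular projection with standard parallel φ₀ = 48.8° (x = Rλ cos φ₀, y = Rφ), meridians are true-scale (h = 1) and the parallel scale is k = cos φ₀ / cos φ.
Areal scale at 64.7°: h·k = 1.000 × 1.541 = 1.541.
Areal scale at 27.7°: h·k = 1.000 × 0.7440 = 0.7440.
Ratio = 1.541/0.7440 ≈ 2.07.

2.07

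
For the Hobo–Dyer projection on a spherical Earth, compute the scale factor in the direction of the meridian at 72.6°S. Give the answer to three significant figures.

0.377

The Hobo–Dyer projection is cylindrical equal-area with φ₀ = 37.5°. A cylindrical equal-area projection with standard parallel φ₀ has meridian scale h = cos φ / cos φ₀ and parallel scale k = cos φ₀ / cos φ (so areas are preserved, h·k = 1).
h = cos 72.6° / cos 37.5° = 0.2990/0.7934 = 0.3769.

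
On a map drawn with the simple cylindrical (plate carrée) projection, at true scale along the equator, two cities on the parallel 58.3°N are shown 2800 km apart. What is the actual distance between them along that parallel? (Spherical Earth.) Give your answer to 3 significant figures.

For the equirectangular projection with φ₀ = 0 (plate carrée), h = 1 along meridians and k = sec φ along parallels.
Along the parallel at 58.3°, map distances are exaggerated by k = sec 58.3° = 1.903.
True distance = 2800 / 1.903 = 2800 × cos 58.3° ≈ 1470 km.

1470 km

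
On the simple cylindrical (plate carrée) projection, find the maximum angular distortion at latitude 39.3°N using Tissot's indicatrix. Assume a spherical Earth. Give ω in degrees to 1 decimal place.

In the plate carrée (x = Rλ, y = Rφ), meridians are true-scale (h = 1) and parallels are stretched by k = sec φ.
At 39.3°: h = 1.000, k = 1.292; principal scales a = 1.292, b = 1.000.
sin(ω/2) = (a − b)/(a + b) = 0.2923/2.292 = 0.1275, so ω = 2 arcsin(0.1275) ≈ 14.6°.

14.6°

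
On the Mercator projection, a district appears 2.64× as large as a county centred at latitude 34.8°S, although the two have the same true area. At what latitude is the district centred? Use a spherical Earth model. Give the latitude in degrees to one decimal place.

For equal true areas on Mercator, apparent areas scale as sec²φ, so the ratio is cos²φ₂ / cos²φ₁.
cos²φ₂ / cos²φ₁ = 2.64  ⇒  cos φ₁ = cos 34.8° / √2.64 = 0.8211/1.625 = 0.5054.
φ₁ = arccos(0.5054) ≈ 59.6°.

59.6°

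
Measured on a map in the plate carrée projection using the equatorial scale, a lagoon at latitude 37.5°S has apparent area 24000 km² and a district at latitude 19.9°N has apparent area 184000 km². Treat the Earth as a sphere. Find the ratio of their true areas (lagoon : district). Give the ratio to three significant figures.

0.110

Plate carrée has h = 1 and k = sec φ, giving areal scale sec φ; true area = (apparent area) · cos φ.
True area of lagoon: 24000 × cos(37.5°) = 24000 × 0.7934 = 19040 km².
True area of district: 184000 × cos(19.9°) = 184000 × 0.9403 = 173000 km².
Ratio = 19040 / 173000 ≈ 0.110.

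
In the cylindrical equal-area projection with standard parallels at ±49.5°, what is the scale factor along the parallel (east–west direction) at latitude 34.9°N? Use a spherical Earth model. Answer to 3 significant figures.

Cylindrical equal-area (φ₀ = 49.5°): h = cos φ / cos 49.5° along meridians, k = cos 49.5° / cos φ along parallels; h·k = 1.
k = cos 49.5° / cos 34.9° = 0.6494/0.8202 = 0.7919.

0.792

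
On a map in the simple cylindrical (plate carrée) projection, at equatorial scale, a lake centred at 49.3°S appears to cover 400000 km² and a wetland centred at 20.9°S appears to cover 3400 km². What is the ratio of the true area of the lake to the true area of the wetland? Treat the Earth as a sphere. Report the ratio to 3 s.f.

On the plate carrée, areal scale = h·k = 1 × sec φ, so true area = apparent × cos φ.
True area of lake: 400000 × cos(49.3°) = 400000 × 0.6521 = 260800 km².
True area of wetland: 3400 × cos(20.9°) = 3400 × 0.9342 = 3176 km².
Ratio = 260800 / 3176 ≈ 82.1.

82.1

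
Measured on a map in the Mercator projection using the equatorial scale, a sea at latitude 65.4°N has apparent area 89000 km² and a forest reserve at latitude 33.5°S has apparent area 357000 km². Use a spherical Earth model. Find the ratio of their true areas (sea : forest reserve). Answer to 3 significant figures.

0.0621

On Mercator the areal scale is sec²φ, so true area = apparent × cos²φ.
True area of sea: 89000 × cos²(65.4°) = 89000 × 0.1733 = 15420 km².
True area of forest reserve: 357000 × cos²(33.5°) = 357000 × 0.6954 = 248200 km².
Ratio = 15420 / 248200 ≈ 0.0621.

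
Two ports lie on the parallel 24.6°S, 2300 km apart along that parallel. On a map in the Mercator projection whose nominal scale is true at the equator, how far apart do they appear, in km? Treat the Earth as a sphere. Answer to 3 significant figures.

2530 km

For Mercator, h = k = sec φ (a conformal cylindrical projection has a single point scale, 1/cos φ).
Along the parallel, k = sec 24.6° = 1/0.9092 = 1.100.
Map distance = 2300 × 1.100 ≈ 2530 km.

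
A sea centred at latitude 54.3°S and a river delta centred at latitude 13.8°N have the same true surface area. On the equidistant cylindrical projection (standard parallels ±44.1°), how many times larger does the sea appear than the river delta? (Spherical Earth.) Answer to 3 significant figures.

The equidistant cylindrical projection with φ₀ = 44.1° has h = 1 (meridians true) and k = cos φ₀ / cos φ along parallels.
Areal scale at 54.3°: h·k = 1.000 × 1.231 = 1.231.
Areal scale at 13.8°: h·k = 1.000 × 0.7395 = 0.7395.
Ratio = 1.231/0.7395 ≈ 1.66.

1.66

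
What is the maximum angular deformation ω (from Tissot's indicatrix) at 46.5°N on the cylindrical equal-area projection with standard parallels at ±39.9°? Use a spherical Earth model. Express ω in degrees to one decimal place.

12.4°

Cylindrical equal-area (φ₀ = 39.9°): h = cos φ / cos 39.9° along meridians, k = cos 39.9° / cos φ along parallels; h·k = 1.
At 46.5°: h = 0.8973, k = 1.114; principal scales a = 1.114, b = 0.8973.
sin(ω/2) = (a − b)/(a + b) = 0.2172/2.012 = 0.1080, so ω = 2 arcsin(0.1080) ≈ 12.4°.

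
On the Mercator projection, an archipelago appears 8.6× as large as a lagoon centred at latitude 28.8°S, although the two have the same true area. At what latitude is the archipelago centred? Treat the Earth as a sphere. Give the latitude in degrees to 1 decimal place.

For equal true areas on Mercator, apparent areas scale as sec²φ, so the ratio is cos²φ₂ / cos²φ₁.
cos²φ₂ / cos²φ₁ = 8.6  ⇒  cos φ₁ = cos 28.8° / √8.6 = 0.8763/2.933 = 0.2988.
φ₁ = arccos(0.2988) ≈ 72.6°.

72.6°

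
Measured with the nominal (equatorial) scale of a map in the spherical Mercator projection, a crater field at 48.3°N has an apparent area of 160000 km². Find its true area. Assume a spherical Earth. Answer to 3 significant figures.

The Mercator projection is conformal; its linear scale factor is the same in every direction and equals sec φ = 1/cos φ.
Areal scale = k² = sec²φ = 1/cos²(48.3°) = 1/0.6652² = 2.260.
True area = apparent / (areal scale) = 160000 / 2.260 ≈ 70800 km².

70800 km²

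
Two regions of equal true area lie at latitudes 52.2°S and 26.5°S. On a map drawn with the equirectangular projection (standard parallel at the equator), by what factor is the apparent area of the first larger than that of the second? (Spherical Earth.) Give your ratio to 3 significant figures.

Plate carrée maps x = Rλ, y = Rφ. The meridian scale is h = 1 and the parallel scale is k = 1/cos φ = sec φ.
Areal scale at 52.2°: h·k = 1.000 × 1.632 = 1.632.
Areal scale at 26.5°: h·k = 1.000 × 1.117 = 1.117.
Ratio = 1.632/1.117 ≈ 1.46.

1.46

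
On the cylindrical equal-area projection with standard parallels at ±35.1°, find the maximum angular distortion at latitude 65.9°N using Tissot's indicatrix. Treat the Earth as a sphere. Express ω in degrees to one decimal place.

For cylindrical equal-area with standard parallel φ₀, h = cos φ / cos φ₀ and k = cos φ₀ / cos φ, so h·k = 1.
At 65.9°: h = 0.4991, k = 2.004; principal scales a = 2.004, b = 0.4991.
sin(ω/2) = (a − b)/(a + b) = 1.505/2.503 = 0.6012, so ω = 2 arcsin(0.6012) ≈ 73.9°.

73.9°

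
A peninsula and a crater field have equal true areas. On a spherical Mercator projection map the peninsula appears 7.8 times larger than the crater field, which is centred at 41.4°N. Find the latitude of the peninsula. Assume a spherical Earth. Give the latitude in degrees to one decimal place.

74.4°

For equal true areas on Mercator, apparent areas scale as sec²φ, so the ratio is cos²φ₂ / cos²φ₁.
cos²φ₂ / cos²φ₁ = 7.8  ⇒  cos φ₁ = cos 41.4° / √7.8 = 0.7501/2.793 = 0.2686.
φ₁ = arccos(0.2686) ≈ 74.4°.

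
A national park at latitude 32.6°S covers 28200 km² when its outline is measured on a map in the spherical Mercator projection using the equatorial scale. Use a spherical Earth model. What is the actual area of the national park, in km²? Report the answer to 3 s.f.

20000 km²

The Mercator projection is conformal; its linear scale factor is the same in every direction and equals sec φ = 1/cos φ.
Areal scale = k² = sec²φ = 1/cos²(32.6°) = 1/0.8425² = 1.409.
True area = apparent / (areal scale) = 28200 / 1.409 ≈ 20000 km².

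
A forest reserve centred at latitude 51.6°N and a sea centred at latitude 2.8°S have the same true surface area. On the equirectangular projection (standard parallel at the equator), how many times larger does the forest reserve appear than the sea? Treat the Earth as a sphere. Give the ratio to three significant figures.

1.61

In the plate carrée (x = Rλ, y = Rφ), meridians are true-scale (h = 1) and parallels are stretched by k = sec φ.
Areal scale at 51.6°: h·k = 1.000 × 1.610 = 1.610.
Areal scale at 2.8°: h·k = 1.000 × 1.001 = 1.001.
Ratio = 1.610/1.001 ≈ 1.61.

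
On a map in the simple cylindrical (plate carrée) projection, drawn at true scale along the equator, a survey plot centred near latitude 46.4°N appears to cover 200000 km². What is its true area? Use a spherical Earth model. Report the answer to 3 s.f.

138000 km²

In the plate carrée (x = Rλ, y = Rφ), meridians are true-scale (h = 1) and parallels are stretched by k = sec φ.
Areal scale = h·k = 1 × sec φ; at 46.4°, h = 1.000, k = 1.450, so h·k = 1.450.
True area = apparent / (areal scale) = 200000 / 1.450 ≈ 138000 km².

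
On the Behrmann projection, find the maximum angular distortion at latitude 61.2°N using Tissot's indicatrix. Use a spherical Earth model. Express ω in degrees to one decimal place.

The Behrmann projection is cylindrical equal-area with φ₀ = 30°. A cylindrical equal-area projection with standard parallel φ₀ has meridian scale h = cos φ / cos φ₀ and parallel scale k = cos φ₀ / cos φ (so areas are preserved, h·k = 1).
At 61.2°: h = 0.5563, k = 1.798; principal scales a = 1.798, b = 0.5563.
sin(ω/2) = (a − b)/(a + b) = 1.241/2.354 = 0.5274, so ω = 2 arcsin(0.5274) ≈ 63.7°.

63.7°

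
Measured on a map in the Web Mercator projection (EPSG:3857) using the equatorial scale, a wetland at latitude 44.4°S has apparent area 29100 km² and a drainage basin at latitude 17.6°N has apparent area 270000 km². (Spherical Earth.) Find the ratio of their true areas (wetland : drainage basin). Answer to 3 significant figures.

Mercator's areal exaggeration is sec²φ; hence true area = (apparent area) · cos²φ.
True area of wetland: 29100 × cos²(44.4°) = 29100 × 0.5105 = 14850 km².
True area of drainage basin: 270000 × cos²(17.6°) = 270000 × 0.9086 = 245300 km².
Ratio = 14850 / 245300 ≈ 0.0606.

0.0606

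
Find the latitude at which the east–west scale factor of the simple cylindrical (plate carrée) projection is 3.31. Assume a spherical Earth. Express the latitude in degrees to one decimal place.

Plate carrée: h = 1, k = sec φ along parallels.
sec φ = 3.31  ⇒  cos φ = 0.3021  ⇒  φ ≈ 72.4°.

72.4°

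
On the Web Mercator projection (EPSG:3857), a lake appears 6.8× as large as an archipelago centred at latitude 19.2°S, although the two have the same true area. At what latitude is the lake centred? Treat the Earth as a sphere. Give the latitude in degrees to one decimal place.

Mercator areal scale is sec²φ, so apparent-area ratio = sec²φ₁ / sec²φ₂ = cos²φ₂ / cos²φ₁.
cos²φ₂ / cos²φ₁ = 6.8  ⇒  cos φ₁ = cos 19.2° / √6.8 = 0.9444/2.608 = 0.3622.
φ₁ = arccos(0.3622) ≈ 68.8°.

68.8°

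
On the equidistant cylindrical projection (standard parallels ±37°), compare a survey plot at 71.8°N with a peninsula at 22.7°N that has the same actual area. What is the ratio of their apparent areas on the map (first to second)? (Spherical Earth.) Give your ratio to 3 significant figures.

2.95

In the equirectangular projection with standard parallel φ₀ = 37° (x = Rλ cos φ₀, y = Rφ), meridians are true-scale (h = 1) and the parallel scale is k = cos φ₀ / cos φ.
Areal scale at 71.8°: h·k = 1.000 × 2.557 = 2.557.
Areal scale at 22.7°: h·k = 1.000 × 0.8657 = 0.8657.
Ratio = 2.557/0.8657 ≈ 2.95.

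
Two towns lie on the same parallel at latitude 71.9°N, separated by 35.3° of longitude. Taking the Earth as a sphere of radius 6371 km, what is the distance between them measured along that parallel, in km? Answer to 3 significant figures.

Arc length along a parallel = R cos φ · Δλ (with Δλ in radians).
= 6371 × cos 71.9° × (35.3° × π/180) = 6371 × 0.3107 × 0.6161 ≈ 1220 km.

1220 km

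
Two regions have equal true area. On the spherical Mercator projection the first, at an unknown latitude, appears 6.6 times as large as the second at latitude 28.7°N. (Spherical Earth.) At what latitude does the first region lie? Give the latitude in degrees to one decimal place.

For equal true areas on Mercator, apparent areas scale as sec²φ, so the ratio is cos²φ₂ / cos²φ₁.
cos²φ₂ / cos²φ₁ = 6.6  ⇒  cos φ₁ = cos 28.7° / √6.6 = 0.8771/2.569 = 0.3414.
φ₁ = arccos(0.3414) ≈ 70.0°.

70.0°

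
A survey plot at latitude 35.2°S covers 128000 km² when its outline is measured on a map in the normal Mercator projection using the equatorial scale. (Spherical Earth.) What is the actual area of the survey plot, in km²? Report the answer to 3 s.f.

Mercator is conformal, so the point scale is isotropic: h = k = sec φ = 1/cos φ.
Areal scale = k² = sec²φ = 1/cos²(35.2°) = 1/0.8171² = 1.498.
True area = apparent / (areal scale) = 128000 / 1.498 ≈ 85500 km².

85500 km²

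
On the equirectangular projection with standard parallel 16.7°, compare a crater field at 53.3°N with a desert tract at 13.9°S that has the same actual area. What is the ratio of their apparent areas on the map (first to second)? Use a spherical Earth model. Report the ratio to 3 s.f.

1.62

The equidistant cylindrical projection with φ₀ = 16.7° has h = 1 (meridians true) and k = cos φ₀ / cos φ along parallels.
Areal scale at 53.3°: h·k = 1.000 × 1.603 = 1.603.
Areal scale at 13.9°: h·k = 1.000 × 0.9867 = 0.9867.
Ratio = 1.603/0.9867 ≈ 1.62.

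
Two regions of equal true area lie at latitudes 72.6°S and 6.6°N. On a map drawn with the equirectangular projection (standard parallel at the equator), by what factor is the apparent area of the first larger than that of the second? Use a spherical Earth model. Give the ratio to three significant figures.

3.32

For the equirectangular projection with φ₀ = 0 (plate carrée), h = 1 along meridians and k = sec φ along parallels.
Areal scale at 72.6°: h·k = 1.000 × 3.344 = 3.344.
Areal scale at 6.6°: h·k = 1.000 × 1.007 = 1.007.
Ratio = 3.344/1.007 ≈ 3.32.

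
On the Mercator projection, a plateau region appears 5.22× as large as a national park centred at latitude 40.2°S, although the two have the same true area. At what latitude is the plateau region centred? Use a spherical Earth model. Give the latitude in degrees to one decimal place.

70.5°

Mercator areal scale is sec²φ, so apparent-area ratio = sec²φ₁ / sec²φ₂ = cos²φ₂ / cos²φ₁.
cos²φ₂ / cos²φ₁ = 5.22  ⇒  cos φ₁ = cos 40.2° / √5.22 = 0.7638/2.285 = 0.3343.
φ₁ = arccos(0.3343) ≈ 70.5°.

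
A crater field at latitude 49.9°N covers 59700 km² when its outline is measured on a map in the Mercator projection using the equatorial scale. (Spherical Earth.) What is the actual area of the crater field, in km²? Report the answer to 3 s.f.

24800 km²

The Mercator projection is conformal; its linear scale factor is the same in every direction and equals sec φ = 1/cos φ.
Areal scale = k² = sec²φ = 1/cos²(49.9°) = 1/0.6441² = 2.410.
True area = apparent / (areal scale) = 59700 / 2.410 ≈ 24800 km².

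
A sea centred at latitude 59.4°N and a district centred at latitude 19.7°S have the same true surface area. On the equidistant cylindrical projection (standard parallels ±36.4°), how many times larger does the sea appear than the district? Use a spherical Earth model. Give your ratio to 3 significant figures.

In the equirectangular projection with standard parallel φ₀ = 36.4° (x = Rλ cos φ₀, y = Rφ), meridians are true-scale (h = 1) and the parallel scale is k = cos φ₀ / cos φ.
Areal scale at 59.4°: h·k = 1.000 × 1.581 = 1.581.
Areal scale at 19.7°: h·k = 1.000 × 0.8549 = 0.8549.
Ratio = 1.581/0.8549 ≈ 1.85.

1.85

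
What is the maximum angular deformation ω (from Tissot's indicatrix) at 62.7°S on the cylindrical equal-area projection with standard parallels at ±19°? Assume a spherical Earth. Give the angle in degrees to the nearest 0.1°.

76.5°

Cylindrical equal-area (φ₀ = 19°): h = cos φ / cos 19° along meridians, k = cos 19° / cos φ along parallels; h·k = 1.
At 62.7°: h = 0.4851, k = 2.062; principal scales a = 2.062, b = 0.4851.
sin(ω/2) = (a − b)/(a + b) = 1.576/2.547 = 0.6190, so ω = 2 arcsin(0.6190) ≈ 76.5°.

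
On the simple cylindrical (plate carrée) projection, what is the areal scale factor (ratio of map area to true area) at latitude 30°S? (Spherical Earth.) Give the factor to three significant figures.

1.15

For the equirectangular projection with φ₀ = 0 (plate carrée), h = 1 along meridians and k = sec φ along parallels.
Areal scale = h·k = 1 × sec φ; at 30°, h = 1.000, k = 1.155, so h·k = 1.155.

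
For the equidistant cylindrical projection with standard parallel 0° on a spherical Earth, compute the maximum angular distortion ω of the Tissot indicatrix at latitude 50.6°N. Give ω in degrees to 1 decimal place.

Plate carrée maps x = Rλ, y = Rφ. The meridian scale is h = 1 and the parallel scale is k = 1/cos φ = sec φ.
At 50.6°: h = 1.000, k = 1.575; principal scales a = 1.575, b = 1.000.
sin(ω/2) = (a − b)/(a + b) = 0.5755/2.575 = 0.2234, so ω = 2 arcsin(0.2234) ≈ 25.8°.

25.8°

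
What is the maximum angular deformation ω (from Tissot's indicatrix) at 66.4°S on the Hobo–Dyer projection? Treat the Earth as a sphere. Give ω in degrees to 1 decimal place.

Hobo–Dyer is a cylindrical equal-area projection with standard parallels at ±37.5°. A cylindrical equal-area projection with standard parallel φ₀ has meridian scale h = cos φ / cos φ₀ and parallel scale k = cos φ₀ / cos φ (so areas are preserved, h·k = 1).
At 66.4°: h = 0.5046, k = 1.982; principal scales a = 1.982, b = 0.5046.
sin(ω/2) = (a − b)/(a + b) = 1.477/2.486 = 0.5941, so ω = 2 arcsin(0.5941) ≈ 72.9°.

72.9°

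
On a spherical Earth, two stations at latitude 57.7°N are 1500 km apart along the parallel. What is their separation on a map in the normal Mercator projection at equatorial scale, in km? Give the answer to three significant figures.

2810 km

Mercator is conformal, so the point scale is isotropic: h = k = sec φ = 1/cos φ.
Along the parallel, k = sec 57.7° = 1/0.5344 = 1.871.
Map distance = 1500 × 1.871 ≈ 2810 km.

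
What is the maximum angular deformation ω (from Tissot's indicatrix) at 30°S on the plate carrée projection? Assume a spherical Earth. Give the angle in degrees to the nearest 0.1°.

For the equirectangular projection with φ₀ = 0 (plate carrée), h = 1 along meridians and k = sec φ along parallels.
At 30°: h = 1.000, k = 1.155; principal scales a = 1.155, b = 1.000.
sin(ω/2) = (a − b)/(a + b) = 0.1547/2.155 = 0.07180, so ω = 2 arcsin(0.07180) ≈ 8.2°.

8.2°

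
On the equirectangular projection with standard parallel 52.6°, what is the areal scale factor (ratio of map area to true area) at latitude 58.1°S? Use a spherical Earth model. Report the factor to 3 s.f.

The equidistant cylindrical projection with φ₀ = 52.6° has h = 1 (meridians true) and k = cos φ₀ / cos φ along parallels.
Areal scale = h·k = 1 × cos φ₀ / cos φ; at 58.1°, h = 1.000, k = 1.149, so h·k = 1.149.

1.15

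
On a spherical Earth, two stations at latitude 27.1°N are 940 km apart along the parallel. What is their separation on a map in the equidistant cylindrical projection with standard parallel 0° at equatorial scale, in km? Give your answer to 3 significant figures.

1060 km

For the equirectangular projection with φ₀ = 0 (plate carrée), h = 1 along meridians and k = sec φ along parallels.
Along the parallel, k = sec 27.1° = 1/0.8902 = 1.123.
Map distance = 940 × 1.123 ≈ 1060 km.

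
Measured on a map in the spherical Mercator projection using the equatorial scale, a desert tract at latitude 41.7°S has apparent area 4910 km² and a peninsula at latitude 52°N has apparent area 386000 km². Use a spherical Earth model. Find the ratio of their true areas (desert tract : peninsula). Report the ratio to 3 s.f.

0.0187

Since Mercator area scale is 1/cos²φ, the true area equals the apparent area multiplied by cos²φ.
True area of desert tract: 4910 × cos²(41.7°) = 4910 × 0.5575 = 2737 km².
True area of peninsula: 386000 × cos²(52°) = 386000 × 0.3790 = 146300 km².
Ratio = 2737 / 146300 ≈ 0.0187.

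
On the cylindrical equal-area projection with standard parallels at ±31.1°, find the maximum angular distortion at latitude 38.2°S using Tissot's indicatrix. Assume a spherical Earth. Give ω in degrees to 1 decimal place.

9.8°

Cylindrical equal-area (φ₀ = 31.1°): h = cos φ / cos 31.1° along meridians, k = cos 31.1° / cos φ along parallels; h·k = 1.
At 38.2°: h = 0.9178, k = 1.090; principal scales a = 1.090, b = 0.9178.
sin(ω/2) = (a − b)/(a + b) = 0.1718/2.007 = 0.08560, so ω = 2 arcsin(0.08560) ≈ 9.8°.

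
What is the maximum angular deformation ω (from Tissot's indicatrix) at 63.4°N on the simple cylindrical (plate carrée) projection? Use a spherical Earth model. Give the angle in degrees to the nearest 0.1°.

44.8°

For the equirectangular projection with φ₀ = 0 (plate carrée), h = 1 along meridians and k = sec φ along parallels.
At 63.4°: h = 1.000, k = 2.233; principal scales a = 2.233, b = 1.000.
sin(ω/2) = (a − b)/(a + b) = 1.233/3.233 = 0.3814, so ω = 2 arcsin(0.3814) ≈ 44.8°.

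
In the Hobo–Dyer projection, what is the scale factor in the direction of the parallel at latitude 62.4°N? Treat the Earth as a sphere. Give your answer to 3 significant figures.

Hobo–Dyer is a cylindrical equal-area projection with standard parallels at ±37.5°. For cylindrical equal-area with standard parallel φ₀, h = cos φ / cos φ₀ and k = cos φ₀ / cos φ, so h·k = 1.
k = cos 37.5° / cos 62.4° = 0.7934/0.4633 = 1.712.

1.71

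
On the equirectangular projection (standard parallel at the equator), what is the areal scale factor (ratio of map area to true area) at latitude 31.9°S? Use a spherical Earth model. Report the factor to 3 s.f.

1.18

In the plate carrée (x = Rλ, y = Rφ), meridians are true-scale (h = 1) and parallels are stretched by k = sec φ.
Areal scale = h·k = 1 × sec φ; at 31.9°, h = 1.000, k = 1.178, so h·k = 1.178.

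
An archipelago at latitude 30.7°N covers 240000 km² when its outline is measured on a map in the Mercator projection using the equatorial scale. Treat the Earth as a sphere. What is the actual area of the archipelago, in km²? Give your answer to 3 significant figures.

The Mercator projection is conformal; its linear scale factor is the same in every direction and equals sec φ = 1/cos φ.
Areal scale = k² = sec²φ = 1/cos²(30.7°) = 1/0.8599² = 1.353.
True area = apparent / (areal scale) = 240000 / 1.353 ≈ 177000 km².

177000 km²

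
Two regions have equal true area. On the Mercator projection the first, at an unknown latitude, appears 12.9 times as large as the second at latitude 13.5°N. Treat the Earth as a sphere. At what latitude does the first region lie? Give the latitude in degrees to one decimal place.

For equal true areas on Mercator, apparent areas scale as sec²φ, so the ratio is cos²φ₂ / cos²φ₁.
cos²φ₂ / cos²φ₁ = 12.9  ⇒  cos φ₁ = cos 13.5° / √12.9 = 0.9724/3.592 = 0.2707.
φ₁ = arccos(0.2707) ≈ 74.3°.

74.3°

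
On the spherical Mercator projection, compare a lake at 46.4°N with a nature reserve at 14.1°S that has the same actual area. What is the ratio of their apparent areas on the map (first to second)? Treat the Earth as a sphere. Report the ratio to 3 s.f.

1.98

Mercator is conformal with k = sec φ, so areal scale = k² = sec²φ.
At 46.4°: sec²(46.4°) = 1/0.6896² = 2.103.
At 14.1°: sec²(14.1°) = 1/0.9699² = 1.063.
Ratio = 2.103/1.063 = cos²(14.1°)/cos²(46.4°) ≈ 1.98.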